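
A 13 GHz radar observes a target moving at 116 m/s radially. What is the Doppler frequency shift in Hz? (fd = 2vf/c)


fd = 2 * 116 * 13000000000.0 / 3e8 = 10053.3 Hz

10053.3 Hz


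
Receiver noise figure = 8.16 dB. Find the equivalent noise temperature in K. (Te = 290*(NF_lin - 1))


NF_lin = 10^(8.16/10) = 6.546362
Te = 290 * (6.546362 - 1) = 1608.4 K

1608.4 K


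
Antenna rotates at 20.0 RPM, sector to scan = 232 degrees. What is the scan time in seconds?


t = 232 / (20.0 * 360) * 60 = 1.93 s

1.93 s


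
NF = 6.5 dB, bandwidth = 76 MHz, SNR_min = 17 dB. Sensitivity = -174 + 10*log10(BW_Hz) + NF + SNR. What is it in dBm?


10*log10(76000000.0) = 78.81
S = -174 + 78.81 + 6.5 + 17 = -71.7 dBm

-71.7 dBm


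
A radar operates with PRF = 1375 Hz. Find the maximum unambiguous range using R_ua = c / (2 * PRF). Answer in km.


R_ua = 3e8 / (2 * 1375) = 109090.9 m = 109.1 km

109.1 km


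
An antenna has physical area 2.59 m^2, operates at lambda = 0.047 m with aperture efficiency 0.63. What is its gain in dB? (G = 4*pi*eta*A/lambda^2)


G_linear = 4*pi*0.63*2.59/0.047^2 = 9282.28
G_dB = 10*log10(9282.28) = 39.7 dB

39.7 dB


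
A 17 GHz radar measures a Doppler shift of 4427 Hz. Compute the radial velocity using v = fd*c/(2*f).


v = 4427 * 3e8 / (2 * 17000000000.0) = 39.1 m/s

39.1 m/s


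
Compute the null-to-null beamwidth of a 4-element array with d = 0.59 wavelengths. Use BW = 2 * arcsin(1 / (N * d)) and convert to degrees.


1/(N*d) = 1/(4*0.59) = 0.423729
BW = 2*arcsin(0.423729) = 50.1 degrees

50.1 degrees


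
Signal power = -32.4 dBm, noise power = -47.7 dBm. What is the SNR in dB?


SNR = -32.4 - (-47.7) = 15.3 dB

15.3 dB


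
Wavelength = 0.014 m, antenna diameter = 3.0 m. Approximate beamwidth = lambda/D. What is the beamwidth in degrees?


BW_rad = 0.014 / 3.0 = 0.004667
BW_deg = 0.27 degrees

0.27 degrees


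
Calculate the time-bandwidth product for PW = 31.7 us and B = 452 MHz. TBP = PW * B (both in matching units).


TBP = 31.7 * 452 = 14328.4

14328.4


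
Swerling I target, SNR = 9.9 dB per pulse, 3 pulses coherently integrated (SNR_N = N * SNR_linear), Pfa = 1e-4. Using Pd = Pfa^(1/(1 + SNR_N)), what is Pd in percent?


SNR_lin = 10^(9.9/10) = 9.77237
SNR_N = 3 * 9.77237 = 29.31711
1/(1 + SNR_N) = 1/30.31711 = 0.0329847
Pd = (1e-4)^0.0329847 = 0.73801
Pd = 73.8%

73.8%


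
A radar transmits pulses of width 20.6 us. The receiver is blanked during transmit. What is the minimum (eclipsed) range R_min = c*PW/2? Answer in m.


R_min = 3e8 * 20.6e-6 / 2 = 3090.0 m

3090.0 m


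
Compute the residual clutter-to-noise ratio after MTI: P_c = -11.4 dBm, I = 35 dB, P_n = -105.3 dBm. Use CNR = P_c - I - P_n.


CNR = -11.4 - 35 - (-105.3) = 58.9 dB

58.9 dB


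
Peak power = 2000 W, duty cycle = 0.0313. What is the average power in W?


P_avg = 2000 * 0.0313 = 62.6 W

62.6 W


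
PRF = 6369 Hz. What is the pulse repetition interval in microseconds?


PRI = 1/6369 = 0.0001570105 s = 157.0 us

157.0 us


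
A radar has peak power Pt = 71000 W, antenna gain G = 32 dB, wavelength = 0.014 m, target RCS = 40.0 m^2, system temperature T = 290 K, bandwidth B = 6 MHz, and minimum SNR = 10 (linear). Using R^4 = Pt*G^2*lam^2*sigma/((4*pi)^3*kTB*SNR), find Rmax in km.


G_lin = 10^(32/10) = 1584.893192
R^4 = 71000 * 1584.893192^2 * 0.014^2 * 40.0 / ((4*pi)^3 * 1.38e-23 * 290 * 6000000.0 * 10)
R^4 = 2.93438e18 m^4
R_max = (2.93438e18)^(1/4) = 41388.4 m = 41.4 km

41.4 km


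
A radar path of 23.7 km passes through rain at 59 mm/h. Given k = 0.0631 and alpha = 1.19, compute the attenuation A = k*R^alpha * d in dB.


gamma = 0.0631 * 59^1.19 = 8.078733 dB/km
A = 8.078733 * 23.7 = 191.47 dB

191.47 dB


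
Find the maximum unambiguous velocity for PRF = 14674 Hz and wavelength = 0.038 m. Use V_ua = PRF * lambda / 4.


V_ua = 14674 * 0.038 / 4 = 139.4 m/s

139.4 m/s


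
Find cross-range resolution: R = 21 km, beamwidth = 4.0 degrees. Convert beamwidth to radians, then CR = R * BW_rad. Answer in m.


BW_rad = 0.06981317
CR = 21000 * 0.06981317 = 1466.1 m

1466.1 m


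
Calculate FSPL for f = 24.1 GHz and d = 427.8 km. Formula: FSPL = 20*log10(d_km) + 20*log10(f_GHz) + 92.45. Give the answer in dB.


20*log10(427.8) = 52.62
20*log10(24.1) = 27.64
FSPL = 172.7 dB

172.7 dB


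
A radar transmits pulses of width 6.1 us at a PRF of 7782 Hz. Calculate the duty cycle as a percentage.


DC = 6.1e-6 * 7782 * 100 = 4.75%

4.75%


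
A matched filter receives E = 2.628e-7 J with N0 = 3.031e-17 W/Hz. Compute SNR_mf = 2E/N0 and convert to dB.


SNR_lin = 2 * 2.628e-7 / 3.031e-17 = 1.734e10
SNR_dB = 10*log10(1.734e10) = 102.4 dB

102.4 dB


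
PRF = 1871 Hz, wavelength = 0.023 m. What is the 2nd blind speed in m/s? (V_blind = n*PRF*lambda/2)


V_blind = 2 * 1871 * 0.023 / 2 = 43.0 m/s

43.0 m/s


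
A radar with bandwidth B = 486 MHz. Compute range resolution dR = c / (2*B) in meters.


dR = 3e8 / (2 * 486000000.0) = 0.31 m

0.31 m


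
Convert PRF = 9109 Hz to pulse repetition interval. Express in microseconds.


PRI = 1/9109 = 0.0001097815 s = 109.8 us

109.8 us


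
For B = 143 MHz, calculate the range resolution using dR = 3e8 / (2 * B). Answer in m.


dR = 3e8 / (2 * 143000000.0) = 1.05 m

1.05 m


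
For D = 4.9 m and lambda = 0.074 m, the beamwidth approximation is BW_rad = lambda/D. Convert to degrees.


BW_rad = 0.074 / 4.9 = 0.015102
BW_deg = 0.87 degrees

0.87 degrees


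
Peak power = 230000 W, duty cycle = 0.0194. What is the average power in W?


P_avg = 230000 * 0.0194 = 4462.0 W

4462.0 W


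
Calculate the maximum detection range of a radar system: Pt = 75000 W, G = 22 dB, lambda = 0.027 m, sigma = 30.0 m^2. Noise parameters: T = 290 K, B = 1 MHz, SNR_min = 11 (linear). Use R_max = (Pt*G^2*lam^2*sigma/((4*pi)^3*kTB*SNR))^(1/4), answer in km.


G_lin = 10^(22/10) = 158.489319
R^4 = 75000 * 158.489319^2 * 0.027^2 * 30.0 / ((4*pi)^3 * 1.38e-23 * 290 * 1000000.0 * 11)
R^4 = 4.7164e17 m^4
R_max = (4.7164e17)^(1/4) = 26206.1 m = 26.2 km

26.2 km


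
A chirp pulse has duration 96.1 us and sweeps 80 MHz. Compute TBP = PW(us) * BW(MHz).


TBP = 96.1 * 80 = 7688.0

7688.0


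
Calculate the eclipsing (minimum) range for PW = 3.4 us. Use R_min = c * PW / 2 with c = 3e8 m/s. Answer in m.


R_min = 3e8 * 3.4e-6 / 2 = 510.0 m

510.0 m


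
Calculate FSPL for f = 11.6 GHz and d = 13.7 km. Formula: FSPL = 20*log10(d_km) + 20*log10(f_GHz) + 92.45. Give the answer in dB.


20*log10(13.7) = 22.73
20*log10(11.6) = 21.29
FSPL = 136.5 dB

136.5 dB


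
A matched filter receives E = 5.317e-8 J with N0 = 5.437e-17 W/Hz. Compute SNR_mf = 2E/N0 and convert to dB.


SNR_lin = 2 * 5.317e-8 / 5.437e-17 = 1.956e9
SNR_dB = 10*log10(1.956e9) = 92.9 dB

92.9 dB


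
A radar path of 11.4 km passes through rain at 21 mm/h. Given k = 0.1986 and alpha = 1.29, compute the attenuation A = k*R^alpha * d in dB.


gamma = 0.1986 * 21^1.29 = 10.084216 dB/km
A = 10.084216 * 11.4 = 114.96 dB

114.96 dB


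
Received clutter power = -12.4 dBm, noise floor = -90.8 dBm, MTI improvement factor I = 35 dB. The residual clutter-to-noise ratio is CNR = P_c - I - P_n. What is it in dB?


CNR = -12.4 - 35 - (-90.8) = 43.4 dB

43.4 dB


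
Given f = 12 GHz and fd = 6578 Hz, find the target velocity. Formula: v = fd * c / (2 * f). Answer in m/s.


v = 6578 * 3e8 / (2 * 12000000000.0) = 82.2 m/s

82.2 m/s


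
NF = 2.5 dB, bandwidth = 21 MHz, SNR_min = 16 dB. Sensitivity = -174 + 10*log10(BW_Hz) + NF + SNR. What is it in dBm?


10*log10(21000000.0) = 73.22
S = -174 + 73.22 + 2.5 + 16 = -82.3 dBm

-82.3 dBm


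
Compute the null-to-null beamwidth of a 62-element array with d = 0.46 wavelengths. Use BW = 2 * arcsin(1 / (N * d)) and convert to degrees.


1/(N*d) = 1/(62*0.46) = 0.035063
BW = 2*arcsin(0.035063) = 4.0 degrees

4.0 degrees


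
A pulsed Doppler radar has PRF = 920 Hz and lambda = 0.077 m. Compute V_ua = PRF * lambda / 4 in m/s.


V_ua = 920 * 0.077 / 4 = 17.7 m/s

17.7 m/s


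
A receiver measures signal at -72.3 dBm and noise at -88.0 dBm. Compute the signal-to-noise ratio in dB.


SNR = -72.3 - (-88.0) = 15.7 dB

15.7 dB


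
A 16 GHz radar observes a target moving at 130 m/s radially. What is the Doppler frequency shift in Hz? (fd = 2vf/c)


fd = 2 * 130 * 16000000000.0 / 3e8 = 13866.7 Hz

13866.7 Hz


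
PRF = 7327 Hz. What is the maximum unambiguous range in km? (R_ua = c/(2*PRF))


R_ua = 3e8 / (2 * 7327) = 20472.2 m = 20.5 km

20.5 km


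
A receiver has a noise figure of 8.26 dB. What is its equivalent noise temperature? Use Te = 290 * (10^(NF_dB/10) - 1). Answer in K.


NF_lin = 10^(8.26/10) = 6.698846
Te = 290 * (6.698846 - 1) = 1652.7 K

1652.7 K


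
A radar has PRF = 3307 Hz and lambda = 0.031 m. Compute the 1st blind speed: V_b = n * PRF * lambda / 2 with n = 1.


V_blind = 1 * 3307 * 0.031 / 2 = 51.3 m/s

51.3 m/s


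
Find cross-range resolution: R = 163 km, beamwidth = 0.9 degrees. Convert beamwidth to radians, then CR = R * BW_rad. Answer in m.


BW_rad = 0.015707963
CR = 163000 * 0.015707963 = 2560.4 m

2560.4 m


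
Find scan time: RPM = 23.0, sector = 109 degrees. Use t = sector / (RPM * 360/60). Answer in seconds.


t = 109 / (23.0 * 360) * 60 = 0.79 s

0.79 s


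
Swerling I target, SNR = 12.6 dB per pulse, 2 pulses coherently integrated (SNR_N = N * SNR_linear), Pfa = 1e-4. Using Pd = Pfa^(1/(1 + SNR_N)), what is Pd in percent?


SNR_lin = 10^(12.6/10) = 18.19701
SNR_N = 2 * 18.19701 = 36.39402
1/(1 + SNR_N) = 1/37.39402 = 0.0267422
Pd = (1e-4)^0.0267422 = 0.78168
Pd = 78.2%

78.2%


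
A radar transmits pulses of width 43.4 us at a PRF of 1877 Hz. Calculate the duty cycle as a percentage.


DC = 43.4e-6 * 1877 * 100 = 8.15%

8.15%


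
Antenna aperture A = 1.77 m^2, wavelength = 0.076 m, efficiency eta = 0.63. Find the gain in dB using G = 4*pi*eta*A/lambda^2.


G_linear = 4*pi*0.63*1.77/0.076^2 = 2426.03
G_dB = 10*log10(2426.03) = 33.8 dB

33.8 dB


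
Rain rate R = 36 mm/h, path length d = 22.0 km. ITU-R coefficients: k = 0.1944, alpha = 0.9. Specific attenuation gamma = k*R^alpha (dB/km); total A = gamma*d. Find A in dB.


gamma = 0.1944 * 36^0.9 = 4.890672 dB/km
A = 4.890672 * 22.0 = 107.59 dB

107.59 dB


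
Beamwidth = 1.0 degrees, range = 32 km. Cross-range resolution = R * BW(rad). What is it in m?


BW_rad = 0.017453293
CR = 32000 * 0.017453293 = 558.5 m

558.5 m


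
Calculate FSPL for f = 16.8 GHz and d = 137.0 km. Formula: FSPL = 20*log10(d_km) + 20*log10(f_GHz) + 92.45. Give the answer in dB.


20*log10(137.0) = 42.73
20*log10(16.8) = 24.51
FSPL = 159.7 dB

159.7 dB


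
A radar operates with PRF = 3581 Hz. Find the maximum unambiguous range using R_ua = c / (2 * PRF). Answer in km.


R_ua = 3e8 / (2 * 3581) = 41887.7 m = 41.9 km

41.9 km


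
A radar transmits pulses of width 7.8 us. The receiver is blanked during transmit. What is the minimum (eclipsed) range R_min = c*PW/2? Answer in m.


R_min = 3e8 * 7.8e-6 / 2 = 1170.0 m

1170.0 m


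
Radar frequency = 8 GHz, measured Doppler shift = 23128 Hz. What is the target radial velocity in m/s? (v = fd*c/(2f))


v = 23128 * 3e8 / (2 * 8000000000.0) = 433.7 m/s

433.7 m/s


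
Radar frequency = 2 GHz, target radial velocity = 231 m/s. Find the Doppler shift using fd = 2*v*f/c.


fd = 2 * 231 * 2000000000.0 / 3e8 = 3080.0 Hz

3080.0 Hz


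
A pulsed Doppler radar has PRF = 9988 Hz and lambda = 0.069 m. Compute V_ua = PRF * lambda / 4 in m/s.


V_ua = 9988 * 0.069 / 4 = 172.3 m/s

172.3 m/s


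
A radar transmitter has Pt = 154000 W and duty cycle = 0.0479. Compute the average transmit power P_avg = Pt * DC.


P_avg = 154000 * 0.0479 = 7376.6 W

7376.6 W


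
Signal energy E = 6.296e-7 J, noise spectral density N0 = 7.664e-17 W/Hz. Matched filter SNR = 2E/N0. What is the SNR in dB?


SNR_lin = 2 * 6.296e-7 / 7.664e-17 = 1.643e10
SNR_dB = 10*log10(1.643e10) = 102.2 dB

102.2 dB


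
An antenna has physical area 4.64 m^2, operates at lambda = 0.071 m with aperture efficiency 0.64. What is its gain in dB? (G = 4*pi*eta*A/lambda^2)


G_linear = 4*pi*0.64*4.64/0.071^2 = 7402.72
G_dB = 10*log10(7402.72) = 38.7 dB

38.7 dB


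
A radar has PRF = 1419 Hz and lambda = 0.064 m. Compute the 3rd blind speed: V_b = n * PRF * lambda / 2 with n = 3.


V_blind = 3 * 1419 * 0.064 / 2 = 136.2 m/s

136.2 m/s


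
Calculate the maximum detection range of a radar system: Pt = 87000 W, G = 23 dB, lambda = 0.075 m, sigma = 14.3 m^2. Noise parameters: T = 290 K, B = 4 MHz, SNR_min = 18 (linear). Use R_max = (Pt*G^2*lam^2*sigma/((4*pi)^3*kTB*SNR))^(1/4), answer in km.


G_lin = 10^(23/10) = 199.526231
R^4 = 87000 * 199.526231^2 * 0.075^2 * 14.3 / ((4*pi)^3 * 1.38e-23 * 290 * 4000000.0 * 18)
R^4 = 4.87235e17 m^4
R_max = (4.87235e17)^(1/4) = 26420.1 m = 26.4 km

26.4 km


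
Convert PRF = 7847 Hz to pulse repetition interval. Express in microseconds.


PRI = 1/7847 = 0.0001274372 s = 127.4 us

127.4 us


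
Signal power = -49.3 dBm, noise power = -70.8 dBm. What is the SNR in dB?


SNR = -49.3 - (-70.8) = 21.5 dB

21.5 dB


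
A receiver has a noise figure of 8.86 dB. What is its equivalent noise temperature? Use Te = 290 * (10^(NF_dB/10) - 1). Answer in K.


NF_lin = 10^(8.86/10) = 7.691304
Te = 290 * (7.691304 - 1) = 1940.5 K

1940.5 K


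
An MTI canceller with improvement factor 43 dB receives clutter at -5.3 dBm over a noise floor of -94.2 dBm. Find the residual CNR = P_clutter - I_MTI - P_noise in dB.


CNR = -5.3 - 43 - (-94.2) = 45.9 dB

45.9 dB


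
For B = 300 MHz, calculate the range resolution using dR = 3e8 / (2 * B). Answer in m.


dR = 3e8 / (2 * 300000000.0) = 0.5 m

0.5 m


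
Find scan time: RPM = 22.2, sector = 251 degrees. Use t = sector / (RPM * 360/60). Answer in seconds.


t = 251 / (22.2 * 360) * 60 = 1.88 s

1.88 s


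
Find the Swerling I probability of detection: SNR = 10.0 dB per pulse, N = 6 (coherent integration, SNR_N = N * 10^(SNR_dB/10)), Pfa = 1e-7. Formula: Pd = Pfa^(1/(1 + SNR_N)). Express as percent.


SNR_lin = 10^(10.0/10) = 10.0
SNR_N = 6 * 10.0 = 60.0
1/(1 + SNR_N) = 1/61.0 = 0.0163934
Pd = (1e-7)^0.0163934 = 0.7678
Pd = 76.8%

76.8%


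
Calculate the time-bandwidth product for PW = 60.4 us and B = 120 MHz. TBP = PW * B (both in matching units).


TBP = 60.4 * 120 = 7248.0

7248.0


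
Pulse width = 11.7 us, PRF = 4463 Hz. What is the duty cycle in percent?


DC = 11.7e-6 * 4463 * 100 = 5.22%

5.22%


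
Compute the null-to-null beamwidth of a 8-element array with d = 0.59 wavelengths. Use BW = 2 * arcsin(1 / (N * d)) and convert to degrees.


1/(N*d) = 1/(8*0.59) = 0.211864
BW = 2*arcsin(0.211864) = 24.5 degrees

24.5 degrees


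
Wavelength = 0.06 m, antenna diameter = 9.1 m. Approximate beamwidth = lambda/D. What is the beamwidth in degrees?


BW_rad = 0.06 / 9.1 = 0.006593
BW_deg = 0.38 degrees

0.38 degrees


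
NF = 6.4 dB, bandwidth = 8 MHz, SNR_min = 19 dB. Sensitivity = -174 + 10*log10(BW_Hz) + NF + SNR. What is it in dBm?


10*log10(8000000.0) = 69.03
S = -174 + 69.03 + 6.4 + 19 = -79.6 dBm

-79.6 dBm


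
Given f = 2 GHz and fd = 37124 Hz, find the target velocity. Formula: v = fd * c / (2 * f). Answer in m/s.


v = 37124 * 3e8 / (2 * 2000000000.0) = 2784.3 m/s

2784.3 m/s


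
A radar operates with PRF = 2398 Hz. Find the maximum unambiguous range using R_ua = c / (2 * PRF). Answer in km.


R_ua = 3e8 / (2 * 2398) = 62552.1 m = 62.6 km

62.6 km


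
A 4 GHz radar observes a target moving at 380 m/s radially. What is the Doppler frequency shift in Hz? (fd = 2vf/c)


fd = 2 * 380 * 4000000000.0 / 3e8 = 10133.3 Hz

10133.3 Hz


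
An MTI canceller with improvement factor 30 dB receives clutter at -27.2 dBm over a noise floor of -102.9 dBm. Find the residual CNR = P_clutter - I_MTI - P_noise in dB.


CNR = -27.2 - 30 - (-102.9) = 45.7 dB

45.7 dB


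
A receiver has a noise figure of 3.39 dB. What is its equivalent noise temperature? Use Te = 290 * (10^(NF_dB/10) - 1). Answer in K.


NF_lin = 10^(3.39/10) = 2.18273
Te = 290 * (2.18273 - 1) = 343.0 K

343.0 K


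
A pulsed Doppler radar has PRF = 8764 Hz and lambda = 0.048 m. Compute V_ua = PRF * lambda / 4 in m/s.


V_ua = 8764 * 0.048 / 4 = 105.2 m/s

105.2 m/s


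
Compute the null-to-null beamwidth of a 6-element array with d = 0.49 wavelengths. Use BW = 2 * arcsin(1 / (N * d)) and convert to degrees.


1/(N*d) = 1/(6*0.49) = 0.340136
BW = 2*arcsin(0.340136) = 39.8 degrees

39.8 degrees


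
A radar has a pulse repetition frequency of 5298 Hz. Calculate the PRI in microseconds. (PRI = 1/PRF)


PRI = 1/5298 = 0.0001887505 s = 188.8 us

188.8 us


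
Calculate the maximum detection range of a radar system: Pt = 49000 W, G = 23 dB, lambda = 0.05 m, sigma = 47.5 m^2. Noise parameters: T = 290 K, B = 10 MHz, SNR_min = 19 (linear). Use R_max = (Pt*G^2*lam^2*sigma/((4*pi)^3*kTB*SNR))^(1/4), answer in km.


G_lin = 10^(23/10) = 199.526231
R^4 = 49000 * 199.526231^2 * 0.05^2 * 47.5 / ((4*pi)^3 * 1.38e-23 * 290 * 10000000.0 * 19)
R^4 = 1.53522e17 m^4
R_max = (1.53522e17)^(1/4) = 19794.4 m = 19.8 km

19.8 km


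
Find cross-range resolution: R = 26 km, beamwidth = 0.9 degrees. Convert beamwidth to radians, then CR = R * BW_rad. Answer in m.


BW_rad = 0.015707963
CR = 26000 * 0.015707963 = 408.4 m

408.4 m


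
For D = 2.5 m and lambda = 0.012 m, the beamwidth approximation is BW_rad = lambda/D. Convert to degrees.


BW_rad = 0.012 / 2.5 = 0.0048
BW_deg = 0.28 degrees

0.28 degrees


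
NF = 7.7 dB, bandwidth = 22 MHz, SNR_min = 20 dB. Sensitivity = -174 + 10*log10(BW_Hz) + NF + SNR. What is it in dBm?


10*log10(22000000.0) = 73.42
S = -174 + 73.42 + 7.7 + 20 = -72.9 dBm

-72.9 dBm


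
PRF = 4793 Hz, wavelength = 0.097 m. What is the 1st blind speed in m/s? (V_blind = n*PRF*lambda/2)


V_blind = 1 * 4793 * 0.097 / 2 = 232.5 m/s

232.5 m/s


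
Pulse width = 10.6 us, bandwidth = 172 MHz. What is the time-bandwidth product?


TBP = 10.6 * 172 = 1823.2

1823.2


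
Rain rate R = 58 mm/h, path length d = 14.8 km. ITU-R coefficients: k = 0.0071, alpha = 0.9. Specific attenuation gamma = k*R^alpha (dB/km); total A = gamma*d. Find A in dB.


gamma = 0.0071 * 58^0.9 = 0.274374 dB/km
A = 0.274374 * 14.8 = 4.06 dB

4.06 dB


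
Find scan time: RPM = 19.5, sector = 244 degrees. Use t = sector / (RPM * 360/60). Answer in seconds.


t = 244 / (19.5 * 360) * 60 = 2.09 s

2.09 s


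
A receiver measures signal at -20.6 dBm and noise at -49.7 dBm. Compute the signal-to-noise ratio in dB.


SNR = -20.6 - (-49.7) = 29.1 dB

29.1 dB


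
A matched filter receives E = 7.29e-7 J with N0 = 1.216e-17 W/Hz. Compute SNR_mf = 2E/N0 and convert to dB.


SNR_lin = 2 * 7.29e-7 / 1.216e-17 = 1.199e11
SNR_dB = 10*log10(1.199e11) = 110.8 dB

110.8 dB


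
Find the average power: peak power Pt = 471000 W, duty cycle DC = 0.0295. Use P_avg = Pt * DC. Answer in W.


P_avg = 471000 * 0.0295 = 13894.5 W

13894.5 W


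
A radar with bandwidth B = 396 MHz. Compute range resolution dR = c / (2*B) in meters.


dR = 3e8 / (2 * 396000000.0) = 0.38 m

0.38 m


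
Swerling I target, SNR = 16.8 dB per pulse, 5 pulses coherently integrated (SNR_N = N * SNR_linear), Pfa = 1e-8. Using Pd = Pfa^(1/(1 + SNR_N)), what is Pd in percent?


SNR_lin = 10^(16.8/10) = 47.86301
SNR_N = 5 * 47.86301 = 239.31505
1/(1 + SNR_N) = 1/240.31505 = 0.0041612
Pd = (1e-8)^0.0041612 = 0.92621
Pd = 92.6%

92.6%


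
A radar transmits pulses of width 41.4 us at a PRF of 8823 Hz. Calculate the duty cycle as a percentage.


DC = 41.4e-6 * 8823 * 100 = 36.53%

36.53%


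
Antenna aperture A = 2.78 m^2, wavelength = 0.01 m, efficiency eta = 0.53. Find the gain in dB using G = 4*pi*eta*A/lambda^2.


G_linear = 4*pi*0.53*2.78/0.01^2 = 185152.9
G_dB = 10*log10(185152.9) = 52.7 dB

52.7 dB


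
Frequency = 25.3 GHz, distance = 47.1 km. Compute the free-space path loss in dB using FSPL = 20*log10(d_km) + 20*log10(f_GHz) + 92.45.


20*log10(47.1) = 33.46
20*log10(25.3) = 28.06
FSPL = 154.0 dB

154.0 dB


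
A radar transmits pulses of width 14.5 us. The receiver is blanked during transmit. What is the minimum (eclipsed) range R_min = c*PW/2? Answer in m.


R_min = 3e8 * 14.5e-6 / 2 = 2175.0 m

2175.0 m


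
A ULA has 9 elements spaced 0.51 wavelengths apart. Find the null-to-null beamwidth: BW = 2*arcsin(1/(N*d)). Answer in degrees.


1/(N*d) = 1/(9*0.51) = 0.217865
BW = 2*arcsin(0.217865) = 25.2 degrees

25.2 degrees


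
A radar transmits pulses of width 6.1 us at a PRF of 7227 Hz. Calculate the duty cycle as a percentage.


DC = 6.1e-6 * 7227 * 100 = 4.41%

4.41%


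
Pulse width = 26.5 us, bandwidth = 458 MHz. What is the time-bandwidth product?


TBP = 26.5 * 458 = 12137.0

12137.0


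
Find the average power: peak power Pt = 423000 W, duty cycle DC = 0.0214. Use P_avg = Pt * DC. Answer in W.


P_avg = 423000 * 0.0214 = 9052.2 W

9052.2 W


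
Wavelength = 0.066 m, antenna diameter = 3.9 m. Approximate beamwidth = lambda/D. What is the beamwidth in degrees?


BW_rad = 0.066 / 3.9 = 0.016923
BW_deg = 0.97 degrees

0.97 degrees


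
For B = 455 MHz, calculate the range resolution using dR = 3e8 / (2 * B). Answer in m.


dR = 3e8 / (2 * 455000000.0) = 0.33 m

0.33 m


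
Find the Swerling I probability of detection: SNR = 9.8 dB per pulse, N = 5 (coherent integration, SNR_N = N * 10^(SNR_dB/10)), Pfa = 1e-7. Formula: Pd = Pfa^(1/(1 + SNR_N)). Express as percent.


SNR_lin = 10^(9.8/10) = 9.54993
SNR_N = 5 * 9.54993 = 47.74965
1/(1 + SNR_N) = 1/48.74965 = 0.020513
Pd = (1e-7)^0.020513 = 0.71847
Pd = 71.8%

71.8%


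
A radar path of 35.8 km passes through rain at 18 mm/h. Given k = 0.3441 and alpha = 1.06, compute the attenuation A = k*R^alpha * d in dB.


gamma = 0.3441 * 18^1.06 = 7.366709 dB/km
A = 7.366709 * 35.8 = 263.73 dB

263.73 dB


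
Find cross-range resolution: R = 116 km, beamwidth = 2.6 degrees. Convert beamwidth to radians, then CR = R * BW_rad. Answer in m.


BW_rad = 0.045378561
CR = 116000 * 0.045378561 = 5263.9 m

5263.9 m


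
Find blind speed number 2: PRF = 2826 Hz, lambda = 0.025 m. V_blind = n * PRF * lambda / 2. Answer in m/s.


V_blind = 2 * 2826 * 0.025 / 2 = 70.7 m/s

70.7 m/s


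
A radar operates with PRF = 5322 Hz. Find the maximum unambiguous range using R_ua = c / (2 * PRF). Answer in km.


R_ua = 3e8 / (2 * 5322) = 28184.9 m = 28.2 km

28.2 km


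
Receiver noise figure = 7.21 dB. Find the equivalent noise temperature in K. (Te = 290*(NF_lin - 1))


NF_lin = 10^(7.21/10) = 5.260173
Te = 290 * (5.260173 - 1) = 1235.5 K

1235.5 K


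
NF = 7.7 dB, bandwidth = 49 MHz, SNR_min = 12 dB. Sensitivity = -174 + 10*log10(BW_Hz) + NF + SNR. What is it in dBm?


10*log10(49000000.0) = 76.9
S = -174 + 76.9 + 7.7 + 12 = -77.4 dBm

-77.4 dBm


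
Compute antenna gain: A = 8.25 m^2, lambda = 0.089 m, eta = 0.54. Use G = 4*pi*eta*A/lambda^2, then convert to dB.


G_linear = 4*pi*0.54*8.25/0.089^2 = 7067.69
G_dB = 10*log10(7067.69) = 38.5 dB

38.5 dB


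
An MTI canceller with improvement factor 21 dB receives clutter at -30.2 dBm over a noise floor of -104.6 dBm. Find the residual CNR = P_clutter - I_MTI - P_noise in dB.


CNR = -30.2 - 21 - (-104.6) = 53.4 dB

53.4 dB


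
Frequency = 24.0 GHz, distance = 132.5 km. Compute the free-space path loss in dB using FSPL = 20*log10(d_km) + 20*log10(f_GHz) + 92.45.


20*log10(132.5) = 42.44
20*log10(24.0) = 27.6
FSPL = 162.5 dB

162.5 dB


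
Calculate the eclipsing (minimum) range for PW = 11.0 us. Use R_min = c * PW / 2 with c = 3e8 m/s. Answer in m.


R_min = 3e8 * 11.0e-6 / 2 = 1650.0 m

1650.0 m


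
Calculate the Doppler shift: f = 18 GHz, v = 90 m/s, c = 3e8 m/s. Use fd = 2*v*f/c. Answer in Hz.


fd = 2 * 90 * 18000000000.0 / 3e8 = 10800.0 Hz

10800.0 Hz


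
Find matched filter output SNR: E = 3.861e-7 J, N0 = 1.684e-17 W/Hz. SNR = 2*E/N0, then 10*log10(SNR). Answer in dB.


SNR_lin = 2 * 3.861e-7 / 1.684e-17 = 4.586e10
SNR_dB = 10*log10(4.586e10) = 106.6 dB

106.6 dB


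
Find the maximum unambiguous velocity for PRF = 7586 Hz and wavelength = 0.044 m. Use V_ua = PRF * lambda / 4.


V_ua = 7586 * 0.044 / 4 = 83.4 m/s

83.4 m/s


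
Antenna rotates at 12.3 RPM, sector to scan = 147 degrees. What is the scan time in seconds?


t = 147 / (12.3 * 360) * 60 = 1.99 s

1.99 s


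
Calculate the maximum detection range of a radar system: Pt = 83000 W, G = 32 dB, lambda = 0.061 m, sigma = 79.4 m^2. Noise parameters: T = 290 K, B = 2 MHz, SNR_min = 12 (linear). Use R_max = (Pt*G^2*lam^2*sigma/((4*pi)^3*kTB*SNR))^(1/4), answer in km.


G_lin = 10^(32/10) = 1584.893192
R^4 = 83000 * 1584.893192^2 * 0.061^2 * 79.4 / ((4*pi)^3 * 1.38e-23 * 290 * 2000000.0 * 12)
R^4 = 3.23177e20 m^4
R_max = (3.23177e20)^(1/4) = 134078.8 m = 134.1 km

134.1 km


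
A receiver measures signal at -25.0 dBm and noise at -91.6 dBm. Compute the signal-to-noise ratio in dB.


SNR = -25.0 - (-91.6) = 66.6 dB

66.6 dB


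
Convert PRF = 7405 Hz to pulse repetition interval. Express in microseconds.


PRI = 1/7405 = 0.0001350439 s = 135.0 us

135.0 us


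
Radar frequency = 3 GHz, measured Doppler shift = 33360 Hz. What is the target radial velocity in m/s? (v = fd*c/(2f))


v = 33360 * 3e8 / (2 * 3000000000.0) = 1668.0 m/s

1668.0 m/s


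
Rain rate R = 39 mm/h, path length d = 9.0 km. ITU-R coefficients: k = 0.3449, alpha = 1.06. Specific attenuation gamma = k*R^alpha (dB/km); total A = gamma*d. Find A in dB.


gamma = 0.3449 * 39^1.06 = 16.75798 dB/km
A = 16.75798 * 9.0 = 150.82 dB

150.82 dB


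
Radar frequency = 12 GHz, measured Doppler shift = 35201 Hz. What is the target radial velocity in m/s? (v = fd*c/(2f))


v = 35201 * 3e8 / (2 * 12000000000.0) = 440.0 m/s

440.0 m/s


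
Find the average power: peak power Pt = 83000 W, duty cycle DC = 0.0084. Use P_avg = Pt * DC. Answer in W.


P_avg = 83000 * 0.0084 = 697.2 W

697.2 W


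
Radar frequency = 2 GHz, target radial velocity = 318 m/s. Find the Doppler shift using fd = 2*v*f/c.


fd = 2 * 318 * 2000000000.0 / 3e8 = 4240.0 Hz

4240.0 Hz


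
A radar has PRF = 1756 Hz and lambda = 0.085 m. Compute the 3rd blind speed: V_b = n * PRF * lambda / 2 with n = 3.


V_blind = 3 * 1756 * 0.085 / 2 = 223.9 m/s

223.9 m/s


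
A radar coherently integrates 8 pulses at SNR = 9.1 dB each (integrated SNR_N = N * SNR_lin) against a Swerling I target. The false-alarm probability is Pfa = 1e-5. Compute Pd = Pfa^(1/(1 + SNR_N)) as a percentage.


SNR_lin = 10^(9.1/10) = 8.12831
SNR_N = 8 * 8.12831 = 65.02648
1/(1 + SNR_N) = 1/66.02648 = 0.0151454
Pd = (1e-5)^0.0151454 = 0.83999
Pd = 84.0%

84.0%


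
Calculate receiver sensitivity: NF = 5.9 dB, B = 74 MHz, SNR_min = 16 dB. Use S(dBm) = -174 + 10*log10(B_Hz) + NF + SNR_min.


10*log10(74000000.0) = 78.69
S = -174 + 78.69 + 5.9 + 16 = -73.4 dBm

-73.4 dBm


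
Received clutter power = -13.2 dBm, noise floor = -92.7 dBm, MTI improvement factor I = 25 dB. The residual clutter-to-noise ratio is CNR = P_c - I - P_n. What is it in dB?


CNR = -13.2 - 25 - (-92.7) = 54.5 dB

54.5 dB


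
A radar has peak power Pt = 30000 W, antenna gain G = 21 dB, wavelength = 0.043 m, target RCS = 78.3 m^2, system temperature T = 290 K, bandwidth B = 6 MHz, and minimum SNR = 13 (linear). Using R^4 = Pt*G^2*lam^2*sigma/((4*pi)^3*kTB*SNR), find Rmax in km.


G_lin = 10^(21/10) = 125.892541
R^4 = 30000 * 125.892541^2 * 0.043^2 * 78.3 / ((4*pi)^3 * 1.38e-23 * 290 * 6000000.0 * 13)
R^4 = 1.11127e17 m^4
R_max = (1.11127e17)^(1/4) = 18258.1 m = 18.3 km

18.3 km


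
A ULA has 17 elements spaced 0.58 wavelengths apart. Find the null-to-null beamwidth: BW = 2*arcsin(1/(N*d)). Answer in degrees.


1/(N*d) = 1/(17*0.58) = 0.10142
BW = 2*arcsin(0.10142) = 11.6 degrees

11.6 degrees


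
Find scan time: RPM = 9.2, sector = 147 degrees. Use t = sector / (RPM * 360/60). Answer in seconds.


t = 147 / (9.2 * 360) * 60 = 2.66 s

2.66 s


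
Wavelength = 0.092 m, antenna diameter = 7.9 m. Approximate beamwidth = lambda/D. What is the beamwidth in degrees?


BW_rad = 0.092 / 7.9 = 0.011646
BW_deg = 0.67 degrees

0.67 degrees


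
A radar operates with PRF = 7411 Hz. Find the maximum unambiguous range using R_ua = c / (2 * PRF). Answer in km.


R_ua = 3e8 / (2 * 7411) = 20240.2 m = 20.2 km

20.2 km


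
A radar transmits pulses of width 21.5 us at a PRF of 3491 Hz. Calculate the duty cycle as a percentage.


DC = 21.5e-6 * 3491 * 100 = 7.51%

7.51%


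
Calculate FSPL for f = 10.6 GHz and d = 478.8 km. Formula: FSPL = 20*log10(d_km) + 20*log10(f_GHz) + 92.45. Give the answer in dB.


20*log10(478.8) = 53.6
20*log10(10.6) = 20.51
FSPL = 166.6 dB

166.6 dB


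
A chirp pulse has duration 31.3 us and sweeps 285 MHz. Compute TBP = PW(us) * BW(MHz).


TBP = 31.3 * 285 = 8920.5

8920.5


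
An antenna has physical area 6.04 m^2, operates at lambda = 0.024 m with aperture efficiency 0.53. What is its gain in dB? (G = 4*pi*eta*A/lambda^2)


G_linear = 4*pi*0.53*6.04/0.024^2 = 69839.35
G_dB = 10*log10(69839.35) = 48.4 dB

48.4 dB


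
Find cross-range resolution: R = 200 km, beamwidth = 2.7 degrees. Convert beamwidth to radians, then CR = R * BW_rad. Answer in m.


BW_rad = 0.04712389
CR = 200000 * 0.04712389 = 9424.8 m

9424.8 m


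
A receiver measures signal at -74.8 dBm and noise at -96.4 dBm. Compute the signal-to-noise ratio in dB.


SNR = -74.8 - (-96.4) = 21.6 dB

21.6 dB


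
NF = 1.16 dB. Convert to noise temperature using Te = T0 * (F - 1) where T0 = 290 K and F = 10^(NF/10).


NF_lin = 10^(1.16/10) = 1.306171
Te = 290 * (1.306171 - 1) = 88.8 K

88.8 K


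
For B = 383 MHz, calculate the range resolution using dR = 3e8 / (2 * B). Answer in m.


dR = 3e8 / (2 * 383000000.0) = 0.39 m

0.39 m


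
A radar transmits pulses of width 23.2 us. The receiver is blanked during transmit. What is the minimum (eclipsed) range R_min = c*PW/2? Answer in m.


R_min = 3e8 * 23.2e-6 / 2 = 3480.0 m

3480.0 m


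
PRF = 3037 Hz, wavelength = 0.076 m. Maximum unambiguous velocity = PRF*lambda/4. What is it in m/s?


V_ua = 3037 * 0.076 / 4 = 57.7 m/s

57.7 m/s


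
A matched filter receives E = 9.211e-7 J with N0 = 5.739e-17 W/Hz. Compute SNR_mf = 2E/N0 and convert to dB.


SNR_lin = 2 * 9.211e-7 / 5.739e-17 = 3.21e10
SNR_dB = 10*log10(3.21e10) = 105.1 dB

105.1 dB


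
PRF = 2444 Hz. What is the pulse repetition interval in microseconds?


PRI = 1/2444 = 0.0004091653 s = 409.2 us

409.2 us


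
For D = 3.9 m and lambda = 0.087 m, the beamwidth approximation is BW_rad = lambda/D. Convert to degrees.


BW_rad = 0.087 / 3.9 = 0.022308
BW_deg = 1.28 degrees

1.28 degrees


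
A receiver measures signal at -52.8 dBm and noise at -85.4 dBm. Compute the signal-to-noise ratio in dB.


SNR = -52.8 - (-85.4) = 32.6 dB

32.6 dB


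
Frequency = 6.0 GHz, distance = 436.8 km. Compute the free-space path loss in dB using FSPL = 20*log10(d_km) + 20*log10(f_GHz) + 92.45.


20*log10(436.8) = 52.81
20*log10(6.0) = 15.56
FSPL = 160.8 dB

160.8 dB


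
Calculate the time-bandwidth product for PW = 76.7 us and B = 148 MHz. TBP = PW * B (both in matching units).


TBP = 76.7 * 148 = 11351.6

11351.6


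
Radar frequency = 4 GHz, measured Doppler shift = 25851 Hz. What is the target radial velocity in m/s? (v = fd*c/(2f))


v = 25851 * 3e8 / (2 * 4000000000.0) = 969.4 m/s

969.4 m/s


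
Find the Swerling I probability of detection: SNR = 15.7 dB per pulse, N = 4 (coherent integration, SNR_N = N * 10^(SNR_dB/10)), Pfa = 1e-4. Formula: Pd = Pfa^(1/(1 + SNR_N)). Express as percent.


SNR_lin = 10^(15.7/10) = 37.15352
SNR_N = 4 * 37.15352 = 148.61408
1/(1 + SNR_N) = 1/149.61408 = 0.0066839
Pd = (1e-4)^0.0066839 = 0.9403
Pd = 94.0%

94.0%


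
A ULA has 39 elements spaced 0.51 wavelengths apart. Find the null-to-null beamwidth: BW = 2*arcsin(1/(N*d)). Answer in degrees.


1/(N*d) = 1/(39*0.51) = 0.050277
BW = 2*arcsin(0.050277) = 5.8 degrees

5.8 degrees


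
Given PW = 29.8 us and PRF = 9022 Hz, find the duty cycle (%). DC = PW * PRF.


DC = 29.8e-6 * 9022 * 100 = 26.89%

26.89%


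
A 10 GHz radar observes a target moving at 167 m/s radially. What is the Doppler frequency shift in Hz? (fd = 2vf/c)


fd = 2 * 167 * 10000000000.0 / 3e8 = 11133.3 Hz

11133.3 Hz


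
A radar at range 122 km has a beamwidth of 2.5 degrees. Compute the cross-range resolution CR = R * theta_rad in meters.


BW_rad = 0.043633231
CR = 122000 * 0.043633231 = 5323.3 m

5323.3 m


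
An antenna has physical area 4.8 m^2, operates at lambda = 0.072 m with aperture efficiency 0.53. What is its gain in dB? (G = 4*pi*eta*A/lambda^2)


G_linear = 4*pi*0.53*4.8/0.072^2 = 6166.83
G_dB = 10*log10(6166.83) = 37.9 dB

37.9 dB


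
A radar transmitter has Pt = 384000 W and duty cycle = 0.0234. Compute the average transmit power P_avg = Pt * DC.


P_avg = 384000 * 0.0234 = 8985.6 W

8985.6 W


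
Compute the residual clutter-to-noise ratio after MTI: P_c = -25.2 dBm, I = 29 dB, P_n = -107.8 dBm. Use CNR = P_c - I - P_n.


CNR = -25.2 - 29 - (-107.8) = 53.6 dB

53.6 dB


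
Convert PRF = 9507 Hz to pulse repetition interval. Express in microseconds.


PRI = 1/9507 = 0.0001051857 s = 105.2 us

105.2 us


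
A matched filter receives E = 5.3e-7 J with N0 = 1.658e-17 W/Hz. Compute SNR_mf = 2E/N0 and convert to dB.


SNR_lin = 2 * 5.3e-7 / 1.658e-17 = 6.393e10
SNR_dB = 10*log10(6.393e10) = 108.1 dB

108.1 dB


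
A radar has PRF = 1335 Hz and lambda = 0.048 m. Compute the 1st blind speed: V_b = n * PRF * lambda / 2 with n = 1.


V_blind = 1 * 1335 * 0.048 / 2 = 32.0 m/s

32.0 m/s


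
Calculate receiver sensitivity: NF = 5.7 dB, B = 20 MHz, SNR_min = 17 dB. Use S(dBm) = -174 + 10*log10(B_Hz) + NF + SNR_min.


10*log10(20000000.0) = 73.01
S = -174 + 73.01 + 5.7 + 17 = -78.3 dBm

-78.3 dBm


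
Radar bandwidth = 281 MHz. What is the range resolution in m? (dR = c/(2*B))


dR = 3e8 / (2 * 281000000.0) = 0.53 m

0.53 m


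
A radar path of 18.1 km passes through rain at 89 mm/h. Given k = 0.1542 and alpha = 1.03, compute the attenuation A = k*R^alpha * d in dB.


gamma = 0.1542 * 89^1.03 = 15.70204 dB/km
A = 15.70204 * 18.1 = 284.21 dB

284.21 dB


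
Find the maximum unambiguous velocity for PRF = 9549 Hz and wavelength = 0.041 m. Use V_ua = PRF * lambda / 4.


V_ua = 9549 * 0.041 / 4 = 97.9 m/s

97.9 m/s


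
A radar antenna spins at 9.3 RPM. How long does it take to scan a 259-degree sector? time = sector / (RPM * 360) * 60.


t = 259 / (9.3 * 360) * 60 = 4.64 s

4.64 s


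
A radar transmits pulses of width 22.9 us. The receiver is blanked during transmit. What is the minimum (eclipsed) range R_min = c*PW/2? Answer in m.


R_min = 3e8 * 22.9e-6 / 2 = 3435.0 m

3435.0 m


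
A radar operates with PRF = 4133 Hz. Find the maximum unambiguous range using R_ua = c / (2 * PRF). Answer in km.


R_ua = 3e8 / (2 * 4133) = 36293.2 m = 36.3 km

36.3 km


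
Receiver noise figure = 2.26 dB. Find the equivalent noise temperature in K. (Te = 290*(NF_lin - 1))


NF_lin = 10^(2.26/10) = 1.682674
Te = 290 * (1.682674 - 1) = 198.0 K

198.0 K


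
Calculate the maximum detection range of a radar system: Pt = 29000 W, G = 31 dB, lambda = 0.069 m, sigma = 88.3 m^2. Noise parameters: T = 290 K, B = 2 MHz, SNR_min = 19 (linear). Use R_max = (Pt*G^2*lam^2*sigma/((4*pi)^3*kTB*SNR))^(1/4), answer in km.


G_lin = 10^(31/10) = 1258.925412
R^4 = 29000 * 1258.925412^2 * 0.069^2 * 88.3 / ((4*pi)^3 * 1.38e-23 * 290 * 2000000.0 * 19)
R^4 = 6.40275e19 m^4
R_max = (6.40275e19)^(1/4) = 89452.3 m = 89.5 km

89.5 km


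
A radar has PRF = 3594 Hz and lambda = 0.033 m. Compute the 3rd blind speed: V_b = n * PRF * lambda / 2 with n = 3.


V_blind = 3 * 3594 * 0.033 / 2 = 177.9 m/s

177.9 m/s


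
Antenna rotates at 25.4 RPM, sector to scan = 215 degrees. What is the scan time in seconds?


t = 215 / (25.4 * 360) * 60 = 1.41 s

1.41 s


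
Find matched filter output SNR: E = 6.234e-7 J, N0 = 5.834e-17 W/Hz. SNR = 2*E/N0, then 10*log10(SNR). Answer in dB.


SNR_lin = 2 * 6.234e-7 / 5.834e-17 = 2.137e10
SNR_dB = 10*log10(2.137e10) = 103.3 dB

103.3 dB


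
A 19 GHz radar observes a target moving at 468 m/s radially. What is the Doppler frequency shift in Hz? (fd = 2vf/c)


fd = 2 * 468 * 19000000000.0 / 3e8 = 59280.0 Hz

59280.0 Hz


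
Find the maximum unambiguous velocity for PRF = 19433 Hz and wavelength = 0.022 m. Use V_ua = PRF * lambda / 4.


V_ua = 19433 * 0.022 / 4 = 106.9 m/s

106.9 m/s


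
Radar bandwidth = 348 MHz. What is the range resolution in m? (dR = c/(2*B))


dR = 3e8 / (2 * 348000000.0) = 0.43 m

0.43 m


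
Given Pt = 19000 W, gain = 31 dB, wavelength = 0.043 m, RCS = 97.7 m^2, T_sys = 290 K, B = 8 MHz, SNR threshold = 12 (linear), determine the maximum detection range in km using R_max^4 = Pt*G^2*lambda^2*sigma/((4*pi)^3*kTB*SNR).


G_lin = 10^(31/10) = 1258.925412
R^4 = 19000 * 1258.925412^2 * 0.043^2 * 97.7 / ((4*pi)^3 * 1.38e-23 * 290 * 8000000.0 * 12)
R^4 = 7.13522e18 m^4
R_max = (7.13522e18)^(1/4) = 51683.5 m = 51.7 km

51.7 km


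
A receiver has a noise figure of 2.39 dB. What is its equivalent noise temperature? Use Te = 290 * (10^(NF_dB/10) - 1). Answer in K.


NF_lin = 10^(2.39/10) = 1.733804
Te = 290 * (1.733804 - 1) = 212.8 K

212.8 K


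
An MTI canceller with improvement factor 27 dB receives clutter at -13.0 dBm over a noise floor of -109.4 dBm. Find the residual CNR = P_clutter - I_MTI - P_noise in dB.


CNR = -13.0 - 27 - (-109.4) = 69.4 dB

69.4 dB


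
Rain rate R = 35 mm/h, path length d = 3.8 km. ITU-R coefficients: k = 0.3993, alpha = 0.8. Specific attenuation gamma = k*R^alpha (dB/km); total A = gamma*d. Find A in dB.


gamma = 0.3993 * 35^0.8 = 6.863628 dB/km
A = 6.863628 * 3.8 = 26.08 dB

26.08 dB


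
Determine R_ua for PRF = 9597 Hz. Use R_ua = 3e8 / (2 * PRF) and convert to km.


R_ua = 3e8 / (2 * 9597) = 15629.9 m = 15.6 km

15.6 km


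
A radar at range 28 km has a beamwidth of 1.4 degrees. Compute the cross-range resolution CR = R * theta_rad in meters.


BW_rad = 0.02443461
CR = 28000 * 0.02443461 = 684.2 m

684.2 m


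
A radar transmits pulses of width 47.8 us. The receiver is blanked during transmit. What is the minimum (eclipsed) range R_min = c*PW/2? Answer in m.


R_min = 3e8 * 47.8e-6 / 2 = 7170.0 m

7170.0 m


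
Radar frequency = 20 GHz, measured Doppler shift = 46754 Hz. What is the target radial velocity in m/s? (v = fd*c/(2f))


v = 46754 * 3e8 / (2 * 20000000000.0) = 350.7 m/s

350.7 m/s


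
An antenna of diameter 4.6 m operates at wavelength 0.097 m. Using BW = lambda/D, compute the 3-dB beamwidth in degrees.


BW_rad = 0.097 / 4.6 = 0.021087
BW_deg = 1.21 degrees

1.21 degrees


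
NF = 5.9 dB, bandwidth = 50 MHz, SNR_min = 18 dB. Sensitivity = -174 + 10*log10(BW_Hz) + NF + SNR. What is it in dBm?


10*log10(50000000.0) = 76.99
S = -174 + 76.99 + 5.9 + 18 = -73.1 dBm

-73.1 dBm


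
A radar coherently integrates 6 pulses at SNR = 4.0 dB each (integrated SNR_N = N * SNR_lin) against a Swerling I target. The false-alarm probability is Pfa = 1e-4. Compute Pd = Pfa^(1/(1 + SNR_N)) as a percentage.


SNR_lin = 10^(4.0/10) = 2.51189
SNR_N = 6 * 2.51189 = 15.07134
1/(1 + SNR_N) = 1/16.07134 = 0.0622226
Pd = (1e-4)^0.0622226 = 0.56378
Pd = 56.4%

56.4%
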